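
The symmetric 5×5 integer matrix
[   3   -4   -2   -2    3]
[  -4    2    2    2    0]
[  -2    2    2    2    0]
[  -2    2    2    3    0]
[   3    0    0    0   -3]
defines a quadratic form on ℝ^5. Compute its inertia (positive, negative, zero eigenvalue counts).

Answer: (3, 2, 0)

Derivation:
step 0: pivot 3 → sign +
step 1: pivot -10/3 → sign −
step 2: pivot 4/5 → sign +
step 3: pivot 1 → sign +
step 4: pivot -3 → sign −
signature = (3, 2, 0)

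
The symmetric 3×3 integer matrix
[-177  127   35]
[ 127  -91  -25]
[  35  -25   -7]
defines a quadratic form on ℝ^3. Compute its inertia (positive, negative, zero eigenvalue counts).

Answer: (1, 2, 0)

Derivation:
step 0: pivot -177 → sign −
step 1: pivot 22/177 → sign +
step 2: pivot -2/11 → sign −
signature = (1, 2, 0)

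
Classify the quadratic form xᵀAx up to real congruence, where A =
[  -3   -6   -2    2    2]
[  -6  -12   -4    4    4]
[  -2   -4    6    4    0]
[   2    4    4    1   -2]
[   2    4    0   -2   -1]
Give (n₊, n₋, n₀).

step 0: pivot -3 → sign −
step 1: pivot 22/3 → sign +
step 2: pivot 15/11 → sign +
step 3: pivot 1/15 → sign +
step 4: row/col 4 already zero → sign 0
signature = (3, 1, 1)

Answer: (3, 1, 1)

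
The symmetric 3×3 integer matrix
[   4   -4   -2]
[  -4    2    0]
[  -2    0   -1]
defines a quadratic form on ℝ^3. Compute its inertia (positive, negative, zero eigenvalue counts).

step 0: pivot 4 → sign +
step 1: pivot -2 → sign −
step 2: row/col 2 already zero → sign 0
signature = (1, 1, 1)

Answer: (1, 1, 1)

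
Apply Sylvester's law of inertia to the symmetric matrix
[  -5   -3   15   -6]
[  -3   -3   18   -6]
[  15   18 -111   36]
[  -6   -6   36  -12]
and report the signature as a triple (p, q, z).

step 0: pivot -5 → sign −
step 1: pivot -6/5 → sign −
step 2: pivot 3/2 → sign +
step 3: row/col 3 already zero → sign 0
signature = (1, 2, 1)

Answer: (1, 2, 1)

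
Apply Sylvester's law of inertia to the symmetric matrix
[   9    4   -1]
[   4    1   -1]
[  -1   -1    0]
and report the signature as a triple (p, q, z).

Answer: (2, 1, 0)

Derivation:
step 0: pivot 9 → sign +
step 1: pivot -7/9 → sign −
step 2: pivot 2/7 → sign +
signature = (2, 1, 0)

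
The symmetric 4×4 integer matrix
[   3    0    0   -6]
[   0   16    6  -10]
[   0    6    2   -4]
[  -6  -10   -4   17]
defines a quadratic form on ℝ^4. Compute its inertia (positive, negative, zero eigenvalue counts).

Answer: (2, 2, 0)

Derivation:
step 0: pivot 3 → sign +
step 1: pivot 16 → sign +
step 2: pivot -1/4 → sign −
step 3: pivot -1 → sign −
signature = (2, 2, 0)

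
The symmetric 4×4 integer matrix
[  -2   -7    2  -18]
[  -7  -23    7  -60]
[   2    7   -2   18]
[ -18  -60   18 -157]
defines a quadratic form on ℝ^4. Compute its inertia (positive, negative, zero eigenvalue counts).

Answer: (1, 2, 1)

Derivation:
step 0: pivot -2 → sign −
step 1: pivot 3/2 → sign +
step 2: pivot -1 → sign −
step 3: row/col 3 already zero → sign 0
signature = (1, 2, 1)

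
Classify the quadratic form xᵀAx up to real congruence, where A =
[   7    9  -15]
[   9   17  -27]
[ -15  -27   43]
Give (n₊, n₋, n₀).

Answer: (2, 1, 0)

Derivation:
step 0: pivot 7 → sign +
step 1: pivot 38/7 → sign +
step 2: pivot -2/19 → sign −
signature = (2, 1, 0)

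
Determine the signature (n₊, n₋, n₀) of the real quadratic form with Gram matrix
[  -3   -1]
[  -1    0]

Answer: (1, 1, 0)

Derivation:
step 0: pivot -3 → sign −
step 1: pivot 1/3 → sign +
signature = (1, 1, 0)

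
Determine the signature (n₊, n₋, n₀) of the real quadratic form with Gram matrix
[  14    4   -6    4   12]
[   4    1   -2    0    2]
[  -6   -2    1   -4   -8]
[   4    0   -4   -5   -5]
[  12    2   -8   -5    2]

step 0: pivot 14 → sign +
step 1: pivot -1/7 → sign −
step 2: pivot -1 → sign −
step 3: pivot 3 → sign +
step 4: pivot 3 → sign +
signature = (3, 2, 0)

Answer: (3, 2, 0)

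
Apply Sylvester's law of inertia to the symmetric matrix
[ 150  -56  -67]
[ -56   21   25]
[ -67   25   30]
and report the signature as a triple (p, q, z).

step 0: pivot 150 → sign +
step 1: pivot 7/75 → sign +
step 2: pivot 1/14 → sign +
signature = (3, 0, 0)

Answer: (3, 0, 0)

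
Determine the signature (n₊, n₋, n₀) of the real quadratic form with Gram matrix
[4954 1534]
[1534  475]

step 0: pivot 4954 → sign +
step 1: pivot -3/2477 → sign −
signature = (1, 1, 0)

Answer: (1, 1, 0)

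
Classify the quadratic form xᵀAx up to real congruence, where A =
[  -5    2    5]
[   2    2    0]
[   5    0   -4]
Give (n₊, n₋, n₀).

Answer: (1, 2, 0)

Derivation:
step 0: pivot -5 → sign −
step 1: pivot 14/5 → sign +
step 2: pivot -3/7 → sign −
signature = (1, 2, 0)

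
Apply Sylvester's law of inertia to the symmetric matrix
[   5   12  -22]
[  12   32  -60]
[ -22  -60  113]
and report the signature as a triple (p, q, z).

step 0: pivot 5 → sign +
step 1: pivot 16/5 → sign +
step 2: row/col 2 already zero → sign 0
signature = (2, 0, 1)

Answer: (2, 0, 1)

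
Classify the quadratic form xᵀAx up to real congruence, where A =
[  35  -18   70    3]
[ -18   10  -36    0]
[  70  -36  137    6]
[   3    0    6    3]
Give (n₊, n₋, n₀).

step 0: pivot 35 → sign +
step 1: pivot 26/35 → sign +
step 2: pivot -3 → sign −
step 3: pivot -6/13 → sign −
signature = (2, 2, 0)

Answer: (2, 2, 0)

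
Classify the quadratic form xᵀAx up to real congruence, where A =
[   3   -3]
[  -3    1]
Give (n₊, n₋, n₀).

step 0: pivot 3 → sign +
step 1: pivot -2 → sign −
signature = (1, 1, 0)

Answer: (1, 1, 0)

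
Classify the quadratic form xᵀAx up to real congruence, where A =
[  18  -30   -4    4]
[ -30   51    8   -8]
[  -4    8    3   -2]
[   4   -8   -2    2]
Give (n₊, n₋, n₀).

step 0: pivot 18 → sign +
step 1: pivot 1 → sign +
step 2: pivot 1/3 → sign +
step 3: pivot -2 → sign −
signature = (3, 1, 0)

Answer: (3, 1, 0)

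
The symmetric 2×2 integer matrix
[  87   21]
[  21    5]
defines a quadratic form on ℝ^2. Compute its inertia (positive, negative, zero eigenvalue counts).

Answer: (1, 1, 0)

Derivation:
step 0: pivot 87 → sign +
step 1: pivot -2/29 → sign −
signature = (1, 1, 0)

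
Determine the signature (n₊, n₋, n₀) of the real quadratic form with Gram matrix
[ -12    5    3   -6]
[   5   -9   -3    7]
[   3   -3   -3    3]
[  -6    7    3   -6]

step 0: pivot -12 → sign −
step 1: pivot -83/12 → sign −
step 2: pivot -150/83 → sign −
step 3: row/col 3 already zero → sign 0
signature = (0, 3, 1)

Answer: (0, 3, 1)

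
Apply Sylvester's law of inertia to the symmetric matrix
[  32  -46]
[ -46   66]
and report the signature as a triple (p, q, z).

step 0: pivot 32 → sign +
step 1: pivot -1/8 → sign −
signature = (1, 1, 0)

Answer: (1, 1, 0)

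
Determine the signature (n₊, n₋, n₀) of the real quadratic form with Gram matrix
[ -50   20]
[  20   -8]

Answer: (0, 1, 1)

Derivation:
step 0: pivot -50 → sign −
step 1: row/col 1 already zero → sign 0
signature = (0, 1, 1)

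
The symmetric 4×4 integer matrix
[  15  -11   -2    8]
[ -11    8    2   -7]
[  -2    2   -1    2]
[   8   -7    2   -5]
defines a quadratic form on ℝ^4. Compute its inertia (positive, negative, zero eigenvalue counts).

step 0: pivot 15 → sign +
step 1: pivot -1/15 → sign −
step 2: pivot 3 → sign +
step 3: pivot -2 → sign −
signature = (2, 2, 0)

Answer: (2, 2, 0)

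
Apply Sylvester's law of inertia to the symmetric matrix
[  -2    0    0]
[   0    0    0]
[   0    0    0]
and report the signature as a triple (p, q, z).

Answer: (0, 1, 2)

Derivation:
step 0: pivot -2 → sign −
step 1: row/col 1 already zero → sign 0
step 2: row/col 2 already zero → sign 0
signature = (0, 1, 2)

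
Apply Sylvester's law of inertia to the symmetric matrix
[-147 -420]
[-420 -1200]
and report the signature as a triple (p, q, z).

step 0: pivot -147 → sign −
step 1: row/col 1 already zero → sign 0
signature = (0, 1, 1)

Answer: (0, 1, 1)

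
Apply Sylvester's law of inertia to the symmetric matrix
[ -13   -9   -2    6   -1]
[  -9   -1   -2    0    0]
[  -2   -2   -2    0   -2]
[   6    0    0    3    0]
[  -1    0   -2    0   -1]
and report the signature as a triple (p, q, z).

Answer: (3, 2, 0)

Derivation:
step 0: pivot -13 → sign −
step 1: pivot 68/13 → sign +
step 2: pivot -30/17 → sign −
step 3: pivot 18/5 → sign +
step 4: pivot 1/8 → sign +
signature = (3, 2, 0)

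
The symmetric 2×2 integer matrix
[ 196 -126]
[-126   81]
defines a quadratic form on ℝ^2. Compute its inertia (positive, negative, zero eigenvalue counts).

step 0: pivot 196 → sign +
step 1: row/col 1 already zero → sign 0
signature = (1, 0, 1)

Answer: (1, 0, 1)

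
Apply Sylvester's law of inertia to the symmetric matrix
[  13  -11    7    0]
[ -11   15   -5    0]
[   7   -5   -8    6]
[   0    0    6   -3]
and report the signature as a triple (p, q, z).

Answer: (3, 1, 0)

Derivation:
step 0: pivot 13 → sign +
step 1: pivot 74/13 → sign +
step 2: pivot -441/37 → sign −
step 3: pivot 1/49 → sign +
signature = (3, 1, 0)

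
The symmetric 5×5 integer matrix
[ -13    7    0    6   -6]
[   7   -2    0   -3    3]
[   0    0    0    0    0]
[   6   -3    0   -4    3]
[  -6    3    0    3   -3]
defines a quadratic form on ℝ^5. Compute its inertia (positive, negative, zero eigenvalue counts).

Answer: (1, 3, 1)

Derivation:
step 0: pivot -13 → sign −
step 1: pivot 23/13 → sign +
step 2: pivot -29/23 → sign −
step 3: pivot -6/29 → sign −
step 4: row/col 4 already zero → sign 0
signature = (1, 3, 1)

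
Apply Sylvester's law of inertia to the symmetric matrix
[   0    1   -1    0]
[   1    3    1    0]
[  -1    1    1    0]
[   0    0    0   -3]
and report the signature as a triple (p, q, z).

Answer: (2, 2, 0)

Derivation:
step 0: pivot 3 → sign +
step 1: pivot -1/3 → sign −
step 2: pivot 6 → sign +
step 3: pivot -3 → sign −
signature = (2, 2, 0)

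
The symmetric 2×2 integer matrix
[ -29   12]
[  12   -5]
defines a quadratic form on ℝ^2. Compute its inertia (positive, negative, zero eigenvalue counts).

step 0: pivot -29 → sign −
step 1: pivot -1/29 → sign −
signature = (0, 2, 0)

Answer: (0, 2, 0)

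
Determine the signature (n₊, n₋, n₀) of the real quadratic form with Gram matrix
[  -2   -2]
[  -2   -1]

Answer: (1, 1, 0)

Derivation:
step 0: pivot -2 → sign −
step 1: pivot 1 → sign +
signature = (1, 1, 0)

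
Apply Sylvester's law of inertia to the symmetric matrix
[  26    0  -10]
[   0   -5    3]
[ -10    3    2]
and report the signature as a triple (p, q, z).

step 0: pivot 26 → sign +
step 1: pivot -5 → sign −
step 2: pivot -3/65 → sign −
signature = (1, 2, 0)

Answer: (1, 2, 0)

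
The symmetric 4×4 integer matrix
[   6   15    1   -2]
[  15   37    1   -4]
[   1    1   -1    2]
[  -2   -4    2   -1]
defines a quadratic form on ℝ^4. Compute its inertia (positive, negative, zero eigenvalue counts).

Answer: (3, 1, 0)

Derivation:
step 0: pivot 6 → sign +
step 1: pivot -1/2 → sign −
step 2: pivot 10/3 → sign +
step 3: pivot 1/5 → sign +
signature = (3, 1, 0)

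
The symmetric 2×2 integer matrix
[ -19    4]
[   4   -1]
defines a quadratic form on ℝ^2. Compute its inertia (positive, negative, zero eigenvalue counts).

step 0: pivot -19 → sign −
step 1: pivot -3/19 → sign −
signature = (0, 2, 0)

Answer: (0, 2, 0)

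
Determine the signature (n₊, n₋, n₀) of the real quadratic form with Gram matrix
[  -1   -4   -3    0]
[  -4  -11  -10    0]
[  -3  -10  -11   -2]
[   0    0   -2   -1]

Answer: (2, 2, 0)

Derivation:
step 0: pivot -1 → sign −
step 1: pivot 5 → sign +
step 2: pivot -14/5 → sign −
step 3: pivot 3/7 → sign +
signature = (2, 2, 0)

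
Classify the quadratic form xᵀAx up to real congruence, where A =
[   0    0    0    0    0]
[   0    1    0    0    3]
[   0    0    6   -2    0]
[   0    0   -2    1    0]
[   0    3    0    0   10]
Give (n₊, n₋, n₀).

Answer: (4, 0, 1)

Derivation:
step 0: pivot 1 → sign +
step 1: pivot 6 → sign +
step 2: pivot 1/3 → sign +
step 3: pivot 1 → sign +
step 4: row/col 4 already zero → sign 0
signature = (4, 0, 1)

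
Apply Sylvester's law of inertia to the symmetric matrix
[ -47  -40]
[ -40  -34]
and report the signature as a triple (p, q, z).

Answer: (1, 1, 0)

Derivation:
step 0: pivot -47 → sign −
step 1: pivot 2/47 → sign +
signature = (1, 1, 0)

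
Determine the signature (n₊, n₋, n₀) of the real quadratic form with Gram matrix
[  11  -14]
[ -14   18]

step 0: pivot 11 → sign +
step 1: pivot 2/11 → sign +
signature = (2, 0, 0)

Answer: (2, 0, 0)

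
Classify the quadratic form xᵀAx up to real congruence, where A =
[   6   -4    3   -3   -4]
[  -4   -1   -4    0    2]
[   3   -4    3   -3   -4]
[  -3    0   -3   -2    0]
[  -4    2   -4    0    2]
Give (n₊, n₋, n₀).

step 0: pivot 6 → sign +
step 1: pivot -11/3 → sign −
step 2: pivot 57/22 → sign +
step 3: pivot -47/19 → sign −
step 4: pivot -6/47 → sign −
signature = (2, 3, 0)

Answer: (2, 3, 0)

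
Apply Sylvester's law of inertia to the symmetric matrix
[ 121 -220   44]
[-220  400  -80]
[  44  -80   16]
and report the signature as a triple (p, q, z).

step 0: pivot 121 → sign +
step 1: row/col 1 already zero → sign 0
step 2: row/col 2 already zero → sign 0
signature = (1, 0, 2)

Answer: (1, 0, 2)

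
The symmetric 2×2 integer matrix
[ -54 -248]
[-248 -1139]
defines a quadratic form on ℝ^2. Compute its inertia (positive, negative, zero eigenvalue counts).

Answer: (0, 2, 0)

Derivation:
step 0: pivot -54 → sign −
step 1: pivot -1/27 → sign −
signature = (0, 2, 0)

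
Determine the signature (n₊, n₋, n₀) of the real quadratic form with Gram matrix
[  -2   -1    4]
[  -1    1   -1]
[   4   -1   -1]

step 0: pivot -2 → sign −
step 1: pivot 3/2 → sign +
step 2: pivot 1 → sign +
signature = (2, 1, 0)

Answer: (2, 1, 0)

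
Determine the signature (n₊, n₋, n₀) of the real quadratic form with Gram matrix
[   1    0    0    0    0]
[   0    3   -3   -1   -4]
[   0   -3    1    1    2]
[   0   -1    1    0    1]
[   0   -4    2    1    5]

step 0: pivot 1 → sign +
step 1: pivot 3 → sign +
step 2: pivot -2 → sign −
step 3: pivot -1/3 → sign −
step 4: pivot 2 → sign +
signature = (3, 2, 0)

Answer: (3, 2, 0)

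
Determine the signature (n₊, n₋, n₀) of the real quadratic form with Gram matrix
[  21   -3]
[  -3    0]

Answer: (1, 1, 0)

Derivation:
step 0: pivot 21 → sign +
step 1: pivot -3/7 → sign −
signature = (1, 1, 0)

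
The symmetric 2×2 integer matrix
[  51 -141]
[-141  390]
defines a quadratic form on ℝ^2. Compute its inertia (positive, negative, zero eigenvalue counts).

step 0: pivot 51 → sign +
step 1: pivot 3/17 → sign +
signature = (2, 0, 0)

Answer: (2, 0, 0)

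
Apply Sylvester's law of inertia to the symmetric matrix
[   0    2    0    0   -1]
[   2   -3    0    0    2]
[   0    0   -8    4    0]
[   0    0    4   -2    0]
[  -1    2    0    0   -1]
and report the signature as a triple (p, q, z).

Answer: (2, 2, 1)

Derivation:
step 0: pivot -3 → sign −
step 1: pivot 4/3 → sign +
step 2: pivot -8 → sign −
step 3: pivot 1/4 → sign +
step 4: row/col 4 already zero → sign 0
signature = (2, 2, 1)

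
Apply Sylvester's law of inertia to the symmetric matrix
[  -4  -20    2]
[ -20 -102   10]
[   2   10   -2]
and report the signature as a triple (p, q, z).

step 0: pivot -4 → sign −
step 1: pivot -2 → sign −
step 2: pivot -1 → sign −
signature = (0, 3, 0)

Answer: (0, 3, 0)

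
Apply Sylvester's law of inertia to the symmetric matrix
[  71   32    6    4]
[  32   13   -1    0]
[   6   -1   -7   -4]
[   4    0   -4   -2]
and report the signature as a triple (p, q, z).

step 0: pivot 71 → sign +
step 1: pivot -101/71 → sign −
step 2: pivot 216/101 → sign +
step 3: row/col 3 already zero → sign 0
signature = (2, 1, 1)

Answer: (2, 1, 1)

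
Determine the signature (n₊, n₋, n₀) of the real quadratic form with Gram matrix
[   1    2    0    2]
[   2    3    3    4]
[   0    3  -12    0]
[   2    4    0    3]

step 0: pivot 1 → sign +
step 1: pivot -1 → sign −
step 2: pivot -3 → sign −
step 3: pivot -1 → sign −
signature = (1, 3, 0)

Answer: (1, 3, 0)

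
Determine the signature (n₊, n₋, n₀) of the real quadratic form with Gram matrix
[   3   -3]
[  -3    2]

Answer: (1, 1, 0)

Derivation:
step 0: pivot 3 → sign +
step 1: pivot -1 → sign −
signature = (1, 1, 0)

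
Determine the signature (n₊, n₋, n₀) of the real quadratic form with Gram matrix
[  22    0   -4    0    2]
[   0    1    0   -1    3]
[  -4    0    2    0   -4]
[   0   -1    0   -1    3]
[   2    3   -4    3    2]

Answer: (4, 1, 0)

Derivation:
step 0: pivot 22 → sign +
step 1: pivot 1 → sign +
step 2: pivot 14/11 → sign +
step 3: pivot -2 → sign −
step 4: pivot 3/7 → sign +
signature = (4, 1, 0)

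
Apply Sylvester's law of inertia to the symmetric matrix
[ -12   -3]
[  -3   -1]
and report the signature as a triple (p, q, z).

step 0: pivot -12 → sign −
step 1: pivot -1/4 → sign −
signature = (0, 2, 0)

Answer: (0, 2, 0)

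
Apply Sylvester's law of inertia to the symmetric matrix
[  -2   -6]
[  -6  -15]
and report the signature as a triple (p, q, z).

step 0: pivot -2 → sign −
step 1: pivot 3 → sign +
signature = (1, 1, 0)

Answer: (1, 1, 0)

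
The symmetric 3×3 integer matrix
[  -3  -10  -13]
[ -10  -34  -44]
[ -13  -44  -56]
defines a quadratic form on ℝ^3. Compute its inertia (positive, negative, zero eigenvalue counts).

Answer: (1, 2, 0)

Derivation:
step 0: pivot -3 → sign −
step 1: pivot -2/3 → sign −
step 2: pivot 1 → sign +
signature = (1, 2, 0)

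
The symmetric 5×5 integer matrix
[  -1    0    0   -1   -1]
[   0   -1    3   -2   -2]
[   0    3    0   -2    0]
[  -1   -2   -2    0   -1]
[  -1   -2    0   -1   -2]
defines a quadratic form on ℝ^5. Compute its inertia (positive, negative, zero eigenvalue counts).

step 0: pivot -1 → sign −
step 1: pivot -1 → sign −
step 2: pivot 9 → sign +
step 3: pivot -19/9 → sign −
step 4: pivot -3/19 → sign −
signature = (1, 4, 0)

Answer: (1, 4, 0)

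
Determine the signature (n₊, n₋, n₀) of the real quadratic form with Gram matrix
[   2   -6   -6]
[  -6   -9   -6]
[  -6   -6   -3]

step 0: pivot 2 → sign +
step 1: pivot -27 → sign −
step 2: pivot 1/3 → sign +
signature = (2, 1, 0)

Answer: (2, 1, 0)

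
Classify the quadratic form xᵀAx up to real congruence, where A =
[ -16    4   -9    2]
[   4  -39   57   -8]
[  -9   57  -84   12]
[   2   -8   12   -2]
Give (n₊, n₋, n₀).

Answer: (0, 4, 0)

Derivation:
step 0: pivot -16 → sign −
step 1: pivot -38 → sign −
step 2: pivot -33/608 → sign −
step 3: pivot -2/11 → sign −
signature = (0, 4, 0)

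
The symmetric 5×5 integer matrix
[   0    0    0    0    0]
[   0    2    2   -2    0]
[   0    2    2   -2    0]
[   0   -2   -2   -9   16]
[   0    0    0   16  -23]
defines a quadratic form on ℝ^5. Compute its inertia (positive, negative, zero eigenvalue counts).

Answer: (2, 1, 2)

Derivation:
step 0: pivot 2 → sign +
step 1: pivot -11 → sign −
step 2: pivot 3/11 → sign +
step 3: row/col 3 already zero → sign 0
step 4: row/col 4 already zero → sign 0
signature = (2, 1, 2)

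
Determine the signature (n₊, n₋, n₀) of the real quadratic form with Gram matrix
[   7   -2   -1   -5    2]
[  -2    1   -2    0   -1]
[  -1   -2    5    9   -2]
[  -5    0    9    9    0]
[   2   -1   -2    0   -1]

step 0: pivot 7 → sign +
step 1: pivot 3/7 → sign +
step 2: pivot -22/3 → sign −
step 3: pivot 8/11 → sign +
step 4: row/col 4 already zero → sign 0
signature = (3, 1, 1)

Answer: (3, 1, 1)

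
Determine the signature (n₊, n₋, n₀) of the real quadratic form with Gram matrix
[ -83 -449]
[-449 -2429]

step 0: pivot -83 → sign −
step 1: pivot -6/83 → sign −
signature = (0, 2, 0)

Answer: (0, 2, 0)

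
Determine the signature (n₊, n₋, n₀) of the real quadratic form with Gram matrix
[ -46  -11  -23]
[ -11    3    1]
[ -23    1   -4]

step 0: pivot -46 → sign −
step 1: pivot 259/46 → sign +
step 2: pivot -1/259 → sign −
signature = (1, 2, 0)

Answer: (1, 2, 0)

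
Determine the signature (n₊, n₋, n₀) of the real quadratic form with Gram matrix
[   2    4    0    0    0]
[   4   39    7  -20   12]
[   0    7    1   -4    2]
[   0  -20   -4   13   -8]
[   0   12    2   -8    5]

Answer: (3, 2, 0)

Derivation:
step 0: pivot 2 → sign +
step 1: pivot 31 → sign +
step 2: pivot -18/31 → sign −
step 3: pivot 5/9 → sign +
step 4: pivot -1/5 → sign −
signature = (3, 2, 0)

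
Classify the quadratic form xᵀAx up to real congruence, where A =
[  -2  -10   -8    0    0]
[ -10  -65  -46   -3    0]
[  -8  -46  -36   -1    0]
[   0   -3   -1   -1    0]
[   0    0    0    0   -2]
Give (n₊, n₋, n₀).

step 0: pivot -2 → sign −
step 1: pivot -15 → sign −
step 2: pivot -8/5 → sign −
step 3: pivot -3/8 → sign −
step 4: pivot -2 → sign −
signature = (0, 5, 0)

Answer: (0, 5, 0)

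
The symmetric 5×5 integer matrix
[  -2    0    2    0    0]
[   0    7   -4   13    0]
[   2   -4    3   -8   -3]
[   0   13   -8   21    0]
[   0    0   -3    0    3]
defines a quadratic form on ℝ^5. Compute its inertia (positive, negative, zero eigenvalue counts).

step 0: pivot -2 → sign −
step 1: pivot 7 → sign +
step 2: pivot 19/7 → sign +
step 3: pivot -62/19 → sign −
step 4: pivot -6/31 → sign −
signature = (2, 3, 0)

Answer: (2, 3, 0)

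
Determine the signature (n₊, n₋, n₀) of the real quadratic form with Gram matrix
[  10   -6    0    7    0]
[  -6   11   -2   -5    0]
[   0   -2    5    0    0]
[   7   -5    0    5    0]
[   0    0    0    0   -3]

step 0: pivot 10 → sign +
step 1: pivot 37/5 → sign +
step 2: pivot 165/37 → sign +
step 3: pivot 1/330 → sign +
step 4: pivot -3 → sign −
signature = (4, 1, 0)

Answer: (4, 1, 0)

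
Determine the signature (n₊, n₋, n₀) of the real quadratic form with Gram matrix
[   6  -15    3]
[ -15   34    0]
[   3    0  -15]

Answer: (1, 2, 0)

Derivation:
step 0: pivot 6 → sign +
step 1: pivot -7/2 → sign −
step 2: pivot -3/7 → sign −
signature = (1, 2, 0)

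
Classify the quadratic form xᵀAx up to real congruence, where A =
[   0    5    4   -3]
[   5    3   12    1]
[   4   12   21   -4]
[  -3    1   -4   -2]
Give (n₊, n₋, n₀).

Answer: (3, 1, 0)

Derivation:
step 0: pivot 3 → sign +
step 1: pivot -25/3 → sign −
step 2: pivot 93/25 → sign +
step 3: pivot 1/31 → sign +
signature = (3, 1, 0)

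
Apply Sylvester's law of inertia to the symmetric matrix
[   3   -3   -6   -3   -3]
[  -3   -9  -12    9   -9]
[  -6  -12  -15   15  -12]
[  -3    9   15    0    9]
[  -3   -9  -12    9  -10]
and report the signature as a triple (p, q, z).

step 0: pivot 3 → sign +
step 1: pivot -12 → sign −
step 2: pivot -1 → sign −
step 3: row/col 3 already zero → sign 0
step 4: row/col 4 already zero → sign 0
signature = (1, 2, 2)

Answer: (1, 2, 2)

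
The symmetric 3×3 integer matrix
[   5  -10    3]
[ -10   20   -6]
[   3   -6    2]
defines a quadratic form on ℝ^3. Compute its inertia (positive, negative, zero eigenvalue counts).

Answer: (2, 0, 1)

Derivation:
step 0: pivot 5 → sign +
step 1: pivot 1/5 → sign +
step 2: row/col 2 already zero → sign 0
signature = (2, 0, 1)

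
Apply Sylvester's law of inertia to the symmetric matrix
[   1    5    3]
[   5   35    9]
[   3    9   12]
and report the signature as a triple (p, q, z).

Answer: (2, 1, 0)

Derivation:
step 0: pivot 1 → sign +
step 1: pivot 10 → sign +
step 2: pivot -3/5 → sign −
signature = (2, 1, 0)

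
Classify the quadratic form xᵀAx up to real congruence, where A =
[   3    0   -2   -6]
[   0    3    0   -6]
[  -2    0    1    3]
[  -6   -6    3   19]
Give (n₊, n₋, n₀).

Answer: (2, 2, 0)

Derivation:
step 0: pivot 3 → sign +
step 1: pivot 3 → sign +
step 2: pivot -1/3 → sign −
step 3: pivot -2 → sign −
signature = (2, 2, 0)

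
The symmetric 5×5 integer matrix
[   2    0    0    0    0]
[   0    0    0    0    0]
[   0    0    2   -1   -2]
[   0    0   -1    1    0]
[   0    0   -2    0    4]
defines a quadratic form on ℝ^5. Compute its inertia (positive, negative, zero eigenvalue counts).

step 0: pivot 2 → sign +
step 1: pivot 2 → sign +
step 2: pivot 1/2 → sign +
step 3: row/col 3 already zero → sign 0
step 4: row/col 4 already zero → sign 0
signature = (3, 0, 2)

Answer: (3, 0, 2)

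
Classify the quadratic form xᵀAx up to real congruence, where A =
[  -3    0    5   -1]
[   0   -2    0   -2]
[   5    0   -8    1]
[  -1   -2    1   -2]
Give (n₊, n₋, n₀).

step 0: pivot -3 → sign −
step 1: pivot -2 → sign −
step 2: pivot 1/3 → sign +
step 3: pivot -1 → sign −
signature = (1, 3, 0)

Answer: (1, 3, 0)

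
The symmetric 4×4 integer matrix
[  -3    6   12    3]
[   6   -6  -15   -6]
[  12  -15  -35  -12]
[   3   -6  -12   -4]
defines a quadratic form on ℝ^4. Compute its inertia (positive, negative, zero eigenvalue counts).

step 0: pivot -3 → sign −
step 1: pivot 6 → sign +
step 2: pivot -1/2 → sign −
step 3: pivot -1 → sign −
signature = (1, 3, 0)

Answer: (1, 3, 0)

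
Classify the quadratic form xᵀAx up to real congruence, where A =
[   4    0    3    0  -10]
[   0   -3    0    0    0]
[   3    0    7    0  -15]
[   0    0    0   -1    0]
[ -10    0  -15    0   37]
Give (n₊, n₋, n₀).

step 0: pivot 4 → sign +
step 1: pivot -3 → sign −
step 2: pivot 19/4 → sign +
step 3: pivot -1 → sign −
step 4: pivot 3/19 → sign +
signature = (3, 2, 0)

Answer: (3, 2, 0)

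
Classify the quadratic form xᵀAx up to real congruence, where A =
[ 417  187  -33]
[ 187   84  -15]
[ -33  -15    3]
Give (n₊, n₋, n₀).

Answer: (3, 0, 0)

Derivation:
step 0: pivot 417 → sign +
step 1: pivot 59/417 → sign +
step 2: pivot 6/59 → sign +
signature = (3, 0, 0)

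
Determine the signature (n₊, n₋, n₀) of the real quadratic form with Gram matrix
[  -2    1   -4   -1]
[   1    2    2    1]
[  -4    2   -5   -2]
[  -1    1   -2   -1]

Answer: (2, 2, 0)

Derivation:
step 0: pivot -2 → sign −
step 1: pivot 5/2 → sign +
step 2: pivot 3 → sign +
step 3: pivot -3/5 → sign −
signature = (2, 2, 0)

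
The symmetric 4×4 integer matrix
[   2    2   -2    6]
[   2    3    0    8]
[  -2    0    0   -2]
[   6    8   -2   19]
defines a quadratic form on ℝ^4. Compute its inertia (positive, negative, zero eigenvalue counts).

step 0: pivot 2 → sign +
step 1: pivot 1 → sign +
step 2: pivot -6 → sign −
step 3: pivot -3 → sign −
signature = (2, 2, 0)

Answer: (2, 2, 0)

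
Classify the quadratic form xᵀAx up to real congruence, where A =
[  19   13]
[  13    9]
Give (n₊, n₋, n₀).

step 0: pivot 19 → sign +
step 1: pivot 2/19 → sign +
signature = (2, 0, 0)

Answer: (2, 0, 0)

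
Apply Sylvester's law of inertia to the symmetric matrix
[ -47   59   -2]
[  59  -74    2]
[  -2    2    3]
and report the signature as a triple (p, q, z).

Answer: (1, 2, 0)

Derivation:
step 0: pivot -47 → sign −
step 1: pivot 3/47 → sign +
step 2: pivot -1 → sign −
signature = (1, 2, 0)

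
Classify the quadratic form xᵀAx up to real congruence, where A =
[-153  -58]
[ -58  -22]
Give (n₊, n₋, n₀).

Answer: (0, 2, 0)

Derivation:
step 0: pivot -153 → sign −
step 1: pivot -2/153 → sign −
signature = (0, 2, 0)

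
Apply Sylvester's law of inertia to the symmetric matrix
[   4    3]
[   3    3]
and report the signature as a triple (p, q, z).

step 0: pivot 4 → sign +
step 1: pivot 3/4 → sign +
signature = (2, 0, 0)

Answer: (2, 0, 0)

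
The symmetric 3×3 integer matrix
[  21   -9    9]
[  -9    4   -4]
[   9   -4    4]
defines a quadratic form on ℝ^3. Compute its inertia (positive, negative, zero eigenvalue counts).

step 0: pivot 21 → sign +
step 1: pivot 1/7 → sign +
step 2: row/col 2 already zero → sign 0
signature = (2, 0, 1)

Answer: (2, 0, 1)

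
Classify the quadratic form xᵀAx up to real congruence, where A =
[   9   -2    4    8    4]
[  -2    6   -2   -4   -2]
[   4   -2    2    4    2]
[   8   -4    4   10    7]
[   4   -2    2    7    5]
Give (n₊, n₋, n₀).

Answer: (3, 1, 1)

Derivation:
step 0: pivot 9 → sign +
step 1: pivot 50/9 → sign +
step 2: pivot 2 → sign +
step 3: pivot -3/2 → sign −
step 4: row/col 4 already zero → sign 0
signature = (3, 1, 1)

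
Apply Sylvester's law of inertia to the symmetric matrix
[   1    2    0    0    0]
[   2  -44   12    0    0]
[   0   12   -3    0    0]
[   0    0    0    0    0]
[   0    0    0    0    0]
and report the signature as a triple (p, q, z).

Answer: (1, 1, 3)

Derivation:
step 0: pivot 1 → sign +
step 1: pivot -48 → sign −
step 2: row/col 2 already zero → sign 0
step 3: row/col 3 already zero → sign 0
step 4: row/col 4 already zero → sign 0
signature = (1, 1, 3)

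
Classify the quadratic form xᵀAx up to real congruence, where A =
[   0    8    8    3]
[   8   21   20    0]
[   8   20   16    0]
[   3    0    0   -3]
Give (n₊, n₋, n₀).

Answer: (1, 2, 1)

Derivation:
step 0: pivot 21 → sign +
step 1: pivot -64/21 → sign −
step 2: pivot -3 → sign −
step 3: row/col 3 already zero → sign 0
signature = (1, 2, 1)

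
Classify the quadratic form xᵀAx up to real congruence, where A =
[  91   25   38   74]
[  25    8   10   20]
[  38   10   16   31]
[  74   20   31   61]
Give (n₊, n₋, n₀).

Answer: (3, 1, 0)

Derivation:
step 0: pivot 91 → sign +
step 1: pivot 103/91 → sign +
step 2: pivot -4/103 → sign −
step 3: pivot 3/4 → sign +
signature = (3, 1, 0)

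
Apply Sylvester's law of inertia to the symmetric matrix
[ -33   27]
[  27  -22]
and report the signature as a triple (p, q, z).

Answer: (1, 1, 0)

Derivation:
step 0: pivot -33 → sign −
step 1: pivot 1/11 → sign +
signature = (1, 1, 0)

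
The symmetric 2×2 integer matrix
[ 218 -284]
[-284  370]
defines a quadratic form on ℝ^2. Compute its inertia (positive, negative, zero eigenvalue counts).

step 0: pivot 218 → sign +
step 1: pivot 2/109 → sign +
signature = (2, 0, 0)

Answer: (2, 0, 0)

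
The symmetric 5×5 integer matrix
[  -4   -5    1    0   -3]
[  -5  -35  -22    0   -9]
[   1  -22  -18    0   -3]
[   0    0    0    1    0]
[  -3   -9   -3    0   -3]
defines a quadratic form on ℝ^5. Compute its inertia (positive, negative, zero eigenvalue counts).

Answer: (2, 3, 0)

Derivation:
step 0: pivot -4 → sign −
step 1: pivot -115/4 → sign −
step 2: pivot 121/115 → sign +
step 3: pivot 1 → sign +
step 4: pivot -3/121 → sign −
signature = (2, 3, 0)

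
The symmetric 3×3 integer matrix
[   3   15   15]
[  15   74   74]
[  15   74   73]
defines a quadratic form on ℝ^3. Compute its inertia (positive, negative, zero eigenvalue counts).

step 0: pivot 3 → sign +
step 1: pivot -1 → sign −
step 2: pivot -1 → sign −
signature = (1, 2, 0)

Answer: (1, 2, 0)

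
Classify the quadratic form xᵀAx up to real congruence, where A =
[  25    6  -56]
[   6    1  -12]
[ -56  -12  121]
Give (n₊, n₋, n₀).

step 0: pivot 25 → sign +
step 1: pivot -11/25 → sign −
step 2: pivot 3/11 → sign +
signature = (2, 1, 0)

Answer: (2, 1, 0)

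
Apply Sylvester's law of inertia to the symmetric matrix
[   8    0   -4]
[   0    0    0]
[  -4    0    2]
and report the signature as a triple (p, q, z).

step 0: pivot 8 → sign +
step 1: row/col 1 already zero → sign 0
step 2: row/col 2 already zero → sign 0
signature = (1, 0, 2)

Answer: (1, 0, 2)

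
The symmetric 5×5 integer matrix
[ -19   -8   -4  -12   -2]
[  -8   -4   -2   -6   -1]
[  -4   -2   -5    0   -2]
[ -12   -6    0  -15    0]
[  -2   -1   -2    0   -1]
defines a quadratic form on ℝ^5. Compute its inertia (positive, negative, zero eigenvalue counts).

Answer: (0, 5, 0)

Derivation:
step 0: pivot -19 → sign −
step 1: pivot -12/19 → sign −
step 2: pivot -4 → sign −
step 3: pivot -15/4 → sign −
step 4: pivot -3/20 → sign −
signature = (0, 5, 0)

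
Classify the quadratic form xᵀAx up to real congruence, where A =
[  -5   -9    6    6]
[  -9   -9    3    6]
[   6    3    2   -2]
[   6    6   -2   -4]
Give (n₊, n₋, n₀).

step 0: pivot -5 → sign −
step 1: pivot 36/5 → sign +
step 2: pivot 3/4 → sign +
step 3: row/col 3 already zero → sign 0
signature = (2, 1, 1)

Answer: (2, 1, 1)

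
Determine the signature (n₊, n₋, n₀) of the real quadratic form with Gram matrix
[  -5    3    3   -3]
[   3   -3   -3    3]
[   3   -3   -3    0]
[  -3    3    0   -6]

Answer: (1, 3, 0)

Derivation:
step 0: pivot -5 → sign −
step 1: pivot -6/5 → sign −
step 2: pivot -3 → sign −
step 3: pivot 3 → sign +
signature = (1, 3, 0)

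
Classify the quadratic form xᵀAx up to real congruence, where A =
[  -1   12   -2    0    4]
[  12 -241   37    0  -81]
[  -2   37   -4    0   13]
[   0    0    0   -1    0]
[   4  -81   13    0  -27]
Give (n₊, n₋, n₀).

step 0: pivot -1 → sign −
step 1: pivot -97 → sign −
step 2: pivot 169/97 → sign +
step 3: pivot -1 → sign −
step 4: pivot 6/169 → sign +
signature = (2, 3, 0)

Answer: (2, 3, 0)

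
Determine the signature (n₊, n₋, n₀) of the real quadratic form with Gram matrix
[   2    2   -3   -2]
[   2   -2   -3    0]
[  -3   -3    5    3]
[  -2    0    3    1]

Answer: (2, 1, 1)

Derivation:
step 0: pivot 2 → sign +
step 1: pivot -4 → sign −
step 2: pivot 1/2 → sign +
step 3: row/col 3 already zero → sign 0
signature = (2, 1, 1)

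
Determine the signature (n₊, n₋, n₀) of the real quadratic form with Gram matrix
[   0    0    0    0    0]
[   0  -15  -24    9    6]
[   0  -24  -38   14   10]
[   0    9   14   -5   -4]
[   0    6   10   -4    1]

Answer: (2, 1, 2)

Derivation:
step 0: pivot -15 → sign −
step 1: pivot 2/5 → sign +
step 2: pivot 3 → sign +
step 3: row/col 3 already zero → sign 0
step 4: row/col 4 already zero → sign 0
signature = (2, 1, 2)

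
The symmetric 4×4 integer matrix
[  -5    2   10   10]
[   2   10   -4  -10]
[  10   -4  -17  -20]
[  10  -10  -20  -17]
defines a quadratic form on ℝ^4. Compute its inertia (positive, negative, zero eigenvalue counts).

step 0: pivot -5 → sign −
step 1: pivot 54/5 → sign +
step 2: pivot 3 → sign +
step 3: pivot -1/3 → sign −
signature = (2, 2, 0)

Answer: (2, 2, 0)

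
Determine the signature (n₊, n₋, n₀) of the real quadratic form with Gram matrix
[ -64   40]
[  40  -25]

step 0: pivot -64 → sign −
step 1: row/col 1 already zero → sign 0
signature = (0, 1, 1)

Answer: (0, 1, 1)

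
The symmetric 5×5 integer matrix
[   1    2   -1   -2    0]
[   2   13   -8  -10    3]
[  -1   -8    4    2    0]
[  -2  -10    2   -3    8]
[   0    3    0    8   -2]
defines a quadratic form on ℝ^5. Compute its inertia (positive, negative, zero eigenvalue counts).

step 0: pivot 1 → sign +
step 1: pivot 9 → sign +
step 2: pivot -1 → sign −
step 3: pivot 5 → sign +
step 4: pivot 1/5 → sign +
signature = (4, 1, 0)

Answer: (4, 1, 0)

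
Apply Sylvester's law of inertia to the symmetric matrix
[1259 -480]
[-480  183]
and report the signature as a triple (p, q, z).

step 0: pivot 1259 → sign +
step 1: pivot -3/1259 → sign −
signature = (1, 1, 0)

Answer: (1, 1, 0)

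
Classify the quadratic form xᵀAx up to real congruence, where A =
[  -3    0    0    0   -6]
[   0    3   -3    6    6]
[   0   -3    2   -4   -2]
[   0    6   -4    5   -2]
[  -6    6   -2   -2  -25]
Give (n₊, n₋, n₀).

Answer: (2, 3, 0)

Derivation:
step 0: pivot -3 → sign −
step 1: pivot 3 → sign +
step 2: pivot -1 → sign −
step 3: pivot -3 → sign −
step 4: pivot 3 → sign +
signature = (2, 3, 0)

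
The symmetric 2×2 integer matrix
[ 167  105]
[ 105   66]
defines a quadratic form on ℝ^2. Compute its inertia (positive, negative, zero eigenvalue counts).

Answer: (1, 1, 0)

Derivation:
step 0: pivot 167 → sign +
step 1: pivot -3/167 → sign −
signature = (1, 1, 0)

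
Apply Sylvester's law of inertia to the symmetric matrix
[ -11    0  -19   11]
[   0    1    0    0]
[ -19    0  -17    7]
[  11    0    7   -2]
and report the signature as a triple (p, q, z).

step 0: pivot -11 → sign −
step 1: pivot 1 → sign +
step 2: pivot 174/11 → sign +
step 3: pivot -3/29 → sign −
signature = (2, 2, 0)

Answer: (2, 2, 0)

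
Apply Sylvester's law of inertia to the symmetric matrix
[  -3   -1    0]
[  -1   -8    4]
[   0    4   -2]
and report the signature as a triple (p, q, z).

step 0: pivot -3 → sign −
step 1: pivot -23/3 → sign −
step 2: pivot 2/23 → sign +
signature = (1, 2, 0)

Answer: (1, 2, 0)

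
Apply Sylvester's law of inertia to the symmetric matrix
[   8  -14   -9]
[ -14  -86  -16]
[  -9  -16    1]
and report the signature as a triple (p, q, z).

step 0: pivot 8 → sign +
step 1: pivot -221/2 → sign −
step 2: pivot -1/442 → sign −
signature = (1, 2, 0)

Answer: (1, 2, 0)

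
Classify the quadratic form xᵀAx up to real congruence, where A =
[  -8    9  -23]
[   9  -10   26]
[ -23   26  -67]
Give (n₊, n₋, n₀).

Answer: (1, 2, 0)

Derivation:
step 0: pivot -8 → sign −
step 1: pivot 1/8 → sign +
step 2: pivot -1 → sign −
signature = (1, 2, 0)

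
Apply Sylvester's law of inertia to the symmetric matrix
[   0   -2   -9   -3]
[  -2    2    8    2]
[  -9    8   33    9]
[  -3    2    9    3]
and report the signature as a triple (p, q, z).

step 0: pivot 2 → sign +
step 1: pivot -2 → sign −
step 2: pivot 3/2 → sign +
step 3: row/col 3 already zero → sign 0
signature = (2, 1, 1)

Answer: (2, 1, 1)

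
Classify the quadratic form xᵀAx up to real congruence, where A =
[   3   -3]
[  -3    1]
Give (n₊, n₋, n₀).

step 0: pivot 3 → sign +
step 1: pivot -2 → sign −
signature = (1, 1, 0)

Answer: (1, 1, 0)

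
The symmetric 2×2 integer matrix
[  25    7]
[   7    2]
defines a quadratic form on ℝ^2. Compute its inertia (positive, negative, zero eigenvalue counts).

Answer: (2, 0, 0)

Derivation:
step 0: pivot 25 → sign +
step 1: pivot 1/25 → sign +
signature = (2, 0, 0)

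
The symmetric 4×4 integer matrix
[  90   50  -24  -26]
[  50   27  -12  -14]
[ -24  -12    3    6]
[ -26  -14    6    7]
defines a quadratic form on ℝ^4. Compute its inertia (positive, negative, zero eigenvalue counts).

Answer: (1, 3, 0)

Derivation:
step 0: pivot 90 → sign +
step 1: pivot -7/9 → sign −
step 2: pivot -39/35 → sign −
step 3: pivot -3/13 → sign −
signature = (1, 3, 0)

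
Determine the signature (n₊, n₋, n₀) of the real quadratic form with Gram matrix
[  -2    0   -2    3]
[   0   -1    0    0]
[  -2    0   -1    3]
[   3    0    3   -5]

Answer: (1, 3, 0)

Derivation:
step 0: pivot -2 → sign −
step 1: pivot -1 → sign −
step 2: pivot 1 → sign +
step 3: pivot -1/2 → sign −
signature = (1, 3, 0)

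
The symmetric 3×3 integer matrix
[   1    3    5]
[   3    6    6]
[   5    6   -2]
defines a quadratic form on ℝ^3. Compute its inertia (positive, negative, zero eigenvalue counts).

Answer: (1, 1, 1)

Derivation:
step 0: pivot 1 → sign +
step 1: pivot -3 → sign −
step 2: row/col 2 already zero → sign 0
signature = (1, 1, 1)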